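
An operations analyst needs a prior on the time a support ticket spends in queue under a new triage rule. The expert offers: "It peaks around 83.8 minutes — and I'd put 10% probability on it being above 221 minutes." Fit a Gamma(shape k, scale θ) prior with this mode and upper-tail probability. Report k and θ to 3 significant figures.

Gamma(k,θ) with k>1 has mode (k−1)θ, so θ = 83.8/(k−1).
Need P(X < 221) = 0.9 with θ tied to k this way. Start at k = 2, θ = 83.8: P(X<221) ≈ 0.740.
Too low — raise k to concentrate. Iterating converges to k ≈ 3.04.
Then θ = 83.8/(3.04−1) ≈ 41.1.

k ≈ 3.04, θ ≈ 41.1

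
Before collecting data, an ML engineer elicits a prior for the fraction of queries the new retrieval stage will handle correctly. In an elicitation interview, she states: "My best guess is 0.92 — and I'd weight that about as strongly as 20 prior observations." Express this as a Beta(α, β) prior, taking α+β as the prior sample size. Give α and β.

Under the effective-sample-size interpretation, Beta(α, β) has prior mean α/(α+β) and prior sample size α+β.
So α+β = 20 and α/(α+β) = 0.92, giving α = 0.92·20 = 18.4 and β = 20 − 18.4 = 1.6.

α = 18.4, β = 1.6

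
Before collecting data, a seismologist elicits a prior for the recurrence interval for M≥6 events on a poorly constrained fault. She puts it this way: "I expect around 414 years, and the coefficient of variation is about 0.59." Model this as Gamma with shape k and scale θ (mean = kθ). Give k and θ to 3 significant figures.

For Gamma(k, scale θ): mean = kθ, variance = kθ², so CV = 1/√k.
CV = 0.59, hence k = 1/CV² = 2.87.
Then θ = mean/k = 414/2.87 = 144.

k ≈ 2.87, θ ≈ 144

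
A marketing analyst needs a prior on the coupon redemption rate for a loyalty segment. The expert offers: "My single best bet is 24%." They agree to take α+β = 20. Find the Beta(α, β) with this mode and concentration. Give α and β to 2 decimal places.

α = 5.32, β = 14.68

For α,β > 1 the Beta mode is (α−1)/(α+β−2). With α+β = 20, the mode is (α−1)/18.
Set (α−1)/18 = 0.24 → α = 1 + 0.24·18 = 5.32.
β = 20 − α = 14.68.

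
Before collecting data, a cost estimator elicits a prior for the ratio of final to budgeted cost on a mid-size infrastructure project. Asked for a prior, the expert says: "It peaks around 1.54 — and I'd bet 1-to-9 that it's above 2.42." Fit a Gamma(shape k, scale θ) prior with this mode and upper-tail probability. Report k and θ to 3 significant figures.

k ≈ 10.2, θ ≈ 0.168

Gamma(k,θ) with k>1 has mode (k−1)θ, so θ = 1.54/(k−1).
Need P(X < 2.42) = 0.9 with θ tied to k this way. Start at k = 2, θ = 1.54: P(X<2.42) ≈ 0.466.
Too low — raise k to concentrate. Iterating converges to k ≈ 10.2.
Then θ = 1.54/(10.2−1) ≈ 0.168.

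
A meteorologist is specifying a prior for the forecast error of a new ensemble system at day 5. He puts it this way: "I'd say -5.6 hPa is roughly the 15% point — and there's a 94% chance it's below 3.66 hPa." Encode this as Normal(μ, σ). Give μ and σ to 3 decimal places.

μ = -1.896, σ = 3.574

For Normal(μ,σ), the p-quantile is μ + z_p·σ. Here z_{0.15} = -1.036, z_{0.94} = 1.555.
So -5.6 = μ − 1.036σ and 3.66 = μ + 1.555σ.
Subtracting: σ = (3.66 − -5.6)/(1.555 − (-1.036)) = 3.574.
Then μ = -5.6 − (-1.036)·3.574 = -1.896.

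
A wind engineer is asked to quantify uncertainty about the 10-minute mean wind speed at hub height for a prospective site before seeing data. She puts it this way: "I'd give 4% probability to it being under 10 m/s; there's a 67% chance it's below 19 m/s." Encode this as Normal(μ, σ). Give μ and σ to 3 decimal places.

For Normal(μ,σ), the p-quantile is μ + z_p·σ. Here z_{0.04} = -1.751, z_{0.67} = 0.4399.
So 10 = μ − 1.751σ and 19 = μ + 0.4399σ.
Subtracting: σ = (19 − 10)/(0.4399 − (-1.751)) = 4.108.
Then μ = 10 − (-1.751)·4.108 = 17.193.

μ = 17.193, σ = 4.108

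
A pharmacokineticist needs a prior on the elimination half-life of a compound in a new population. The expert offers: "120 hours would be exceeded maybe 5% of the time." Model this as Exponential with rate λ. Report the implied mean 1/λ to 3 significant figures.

mean ≈ 40.1 hours

P(T > 120.0) = e^(−λ·120.0) = 0.05, so λ = −ln(0.05)/120.0 = 0.025.
Mean = 1/λ = 40.1 hours.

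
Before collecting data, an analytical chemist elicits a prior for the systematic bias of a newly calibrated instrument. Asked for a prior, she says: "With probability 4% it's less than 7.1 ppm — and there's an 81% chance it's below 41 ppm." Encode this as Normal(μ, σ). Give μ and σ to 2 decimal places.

The p-quantile of Normal(μ,σ) is μ + z_p·σ, with z_{0.04} = -1.751 and z_{0.81} = 0.8779.
Eliminate σ: μ = (z₂·x₁ − z₁·x₂)/(z₂ − z₁) = (0.8779·7.1 − (-1.751)·41)/2.629 = 29.68.
Then σ = (x₂ − x₁)/(z₂ − z₁) = (41 − 7.1)/2.629 = 12.90.

μ = 29.68, σ = 12.90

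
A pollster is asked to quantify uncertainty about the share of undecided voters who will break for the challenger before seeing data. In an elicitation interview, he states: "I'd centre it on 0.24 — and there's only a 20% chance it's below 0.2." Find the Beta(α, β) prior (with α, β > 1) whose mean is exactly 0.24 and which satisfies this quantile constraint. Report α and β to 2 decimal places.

α ≈ 19.88, β ≈ 62.96

With mean 0.24 fixed, write α = 0.24s, β = 0.76s where s = α+β.
Need P(θ < 0.2) = 0.2 under Beta(0.24s, 0.76s). Normal approximation: (q−m)/√(m(1−m)/s) ≈ z_{0.2} = -0.842, so s ≈ 0.24·0.76·(-0.842)²/(0.2−0.24)² = 80.7.
At s = 80.7: P(θ<0.2) ≈ 0.203. Adjusting to match 0.2 gives s ≈ 82.84.
So α = 0.24·82.84 ≈ 19.88, β = 0.76·82.84 ≈ 62.96.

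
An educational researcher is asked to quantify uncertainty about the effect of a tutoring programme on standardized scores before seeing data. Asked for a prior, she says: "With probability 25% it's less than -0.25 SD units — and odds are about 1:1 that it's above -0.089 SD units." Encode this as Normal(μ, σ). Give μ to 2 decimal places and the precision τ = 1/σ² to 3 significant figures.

The p-quantile of Normal(μ,σ) is μ + z_p·σ, with z_{0.25} = -0.6745 and z_{0.5} = 0.
Eliminate σ: μ = (z₂·x₁ − z₁·x₂)/(z₂ − z₁) = (0·-0.25 − (-0.6745)·-0.089)/0.6745 = -0.09.
Then σ = (x₂ − x₁)/(z₂ − z₁) = (-0.089 − -0.25)/0.6745 = 0.24.
Precision τ = 1/σ² = 1/0.2387² = 17.6.

μ = -0.09, τ = 17.6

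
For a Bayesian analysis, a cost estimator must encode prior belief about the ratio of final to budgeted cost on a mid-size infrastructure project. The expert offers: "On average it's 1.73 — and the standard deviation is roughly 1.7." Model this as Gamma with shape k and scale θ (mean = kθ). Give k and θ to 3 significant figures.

k ≈ 1.04, θ ≈ 1.67

For Gamma(k, scale θ): mean = kθ, variance = kθ², so CV = 1/√k.
CV = SD/mean = 1.7/1.73 = 0.9827, hence k = 1/CV² = 1.04.
Then θ = mean/k = 1.73/1.04 = 1.67.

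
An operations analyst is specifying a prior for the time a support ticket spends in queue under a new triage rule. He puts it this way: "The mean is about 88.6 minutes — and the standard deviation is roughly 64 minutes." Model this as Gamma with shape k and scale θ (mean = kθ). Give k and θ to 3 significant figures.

For Gamma(k, scale θ): mean = kθ, variance = kθ², so CV = 1/√k.
CV = SD/mean = 64/88.6 = 0.7223, hence k = 1/CV² = 1.92.
Then θ = mean/k = 88.6/1.92 = 46.2.

k ≈ 1.92, θ ≈ 46.2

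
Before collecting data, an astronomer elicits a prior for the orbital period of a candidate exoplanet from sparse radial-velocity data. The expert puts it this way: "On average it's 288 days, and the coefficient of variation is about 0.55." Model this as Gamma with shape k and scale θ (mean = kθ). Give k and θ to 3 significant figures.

For Gamma(k, scale θ): mean = kθ, variance = kθ², so CV = 1/√k.
CV = 0.55, hence k = 1/CV² = 3.31.
Then θ = mean/k = 288/3.31 = 87.1.

k ≈ 3.31, θ ≈ 87.1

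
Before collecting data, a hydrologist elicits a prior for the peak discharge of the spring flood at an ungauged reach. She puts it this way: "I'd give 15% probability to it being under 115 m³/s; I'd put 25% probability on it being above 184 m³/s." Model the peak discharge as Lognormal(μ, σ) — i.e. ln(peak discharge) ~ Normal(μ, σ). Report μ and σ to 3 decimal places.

If T ~ Lognormal(μ,σ) then ln T ~ Normal(μ,σ), so the p-quantile of ln T is μ + z_p·σ.
ln(115) = 4.745 and ln(184) = 5.215; z_{0.15} = -1.036, z_{0.75} = 0.6745.
σ = (5.215 − 4.745)/(0.6745 − (-1.036)) = 0.275.
μ = 4.745 − (-1.036)·0.275 = 5.030.

μ ≈ 5.030, σ ≈ 0.275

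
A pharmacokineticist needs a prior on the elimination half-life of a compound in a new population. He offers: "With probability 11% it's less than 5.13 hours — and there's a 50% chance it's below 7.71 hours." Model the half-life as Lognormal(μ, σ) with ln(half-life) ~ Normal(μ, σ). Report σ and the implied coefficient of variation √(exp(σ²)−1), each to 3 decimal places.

If T ~ Lognormal(μ,σ) then ln T ~ Normal(μ,σ), so the p-quantile of ln T is μ + z_p·σ.
ln(5.13) = 1.635 and ln(7.71) = 2.043; z_{0.11} = -1.227, z_{0.5} = 0.
σ = (2.043 − 1.635)/(0 − (-1.227)) = 0.332.
μ = 1.635 − (-1.227)·0.332 = 2.043.
CV = √(exp(σ²)−1) = √(exp(0.1103)−1) = 0.342.

σ ≈ 0.332, CV ≈ 0.342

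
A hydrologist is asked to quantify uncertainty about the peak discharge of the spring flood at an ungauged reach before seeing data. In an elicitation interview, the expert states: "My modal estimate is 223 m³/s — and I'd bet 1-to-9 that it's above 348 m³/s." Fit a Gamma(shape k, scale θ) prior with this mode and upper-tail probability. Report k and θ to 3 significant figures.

k ≈ 10.5, θ ≈ 23.6

Gamma(k,θ) with k>1 has mode (k−1)θ, so θ = 223/(k−1).
Need P(X < 348) = 0.9 with θ tied to k this way. Start at k = 2, θ = 223: P(X<348) ≈ 0.462.
Too low — raise k to concentrate. Iterating converges to k ≈ 10.5.
Then θ = 223/(10.5−1) ≈ 23.6.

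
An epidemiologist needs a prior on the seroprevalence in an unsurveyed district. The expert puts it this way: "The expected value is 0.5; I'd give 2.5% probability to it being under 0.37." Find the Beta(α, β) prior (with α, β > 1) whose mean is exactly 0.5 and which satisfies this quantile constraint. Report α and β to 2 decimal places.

With mean 0.5 fixed, write α = 0.5s, β = 0.5s where s = α+β.
Need P(θ < 0.37) = 0.025 under Beta(0.5s, 0.5s). Normal approximation: (q−m)/√(m(1−m)/s) ≈ z_{0.025} = -1.96, so s ≈ 0.5·0.5·(-1.96)²/(0.37−0.5)² = 56.8.
At s = 56.8: P(θ<0.37) ≈ 0.024. Adjusting to match 0.025 gives s ≈ 55.38.
So α = 0.5·55.38 ≈ 27.69, β = 0.5·55.38 ≈ 27.69.

α ≈ 27.69, β ≈ 27.69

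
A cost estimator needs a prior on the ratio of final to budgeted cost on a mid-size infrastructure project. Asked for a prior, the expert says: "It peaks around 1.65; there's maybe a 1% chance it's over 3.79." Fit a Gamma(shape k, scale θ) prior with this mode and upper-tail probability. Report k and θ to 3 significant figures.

k ≈ 7.91, θ ≈ 0.239

Gamma(k,θ) with k>1 has mode (k−1)θ, so θ = 1.65/(k−1).
Need P(X < 3.79) = 0.99 with θ tied to k this way. Start at k = 2, θ = 1.65: P(X<3.79) ≈ 0.668.
Too low — raise k to concentrate. Iterating converges to k ≈ 7.91.
Then θ = 1.65/(7.91−1) ≈ 0.239.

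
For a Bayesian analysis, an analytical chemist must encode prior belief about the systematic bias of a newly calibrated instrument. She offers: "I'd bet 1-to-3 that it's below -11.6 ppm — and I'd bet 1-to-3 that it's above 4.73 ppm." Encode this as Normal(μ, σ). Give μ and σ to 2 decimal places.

μ = -3.44, σ = 12.11

For Normal(μ,σ), the p-quantile is μ + z_p·σ. Here z_{0.25} = -0.6745, z_{0.75} = 0.6745.
So -11.6 = μ − 0.6745σ and 4.73 = μ + 0.6745σ.
Subtracting: σ = (4.73 − -11.6)/(0.6745 − (-0.6745)) = 12.11.
Then μ = -11.6 − (-0.6745)·12.11 = -3.44.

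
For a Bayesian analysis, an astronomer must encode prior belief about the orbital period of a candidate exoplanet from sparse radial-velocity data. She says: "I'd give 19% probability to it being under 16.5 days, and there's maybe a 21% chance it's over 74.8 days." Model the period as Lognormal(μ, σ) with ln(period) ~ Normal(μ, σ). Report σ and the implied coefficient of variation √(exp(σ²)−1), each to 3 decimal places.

If T ~ Lognormal(μ,σ) then ln T ~ Normal(μ,σ), so the p-quantile of ln T is μ + z_p·σ.
ln(16.5) = 2.803 and ln(74.8) = 4.315; z_{0.19} = -0.8779, z_{0.79} = 0.8064.
σ = (4.315 − 2.803)/(0.8064 − (-0.8779)) = 0.897.
μ = 2.803 − (-0.8779)·0.897 = 3.591.
CV = √(exp(σ²)−1) = √(exp(0.8053)−1) = 1.112.

σ ≈ 0.897, CV ≈ 1.112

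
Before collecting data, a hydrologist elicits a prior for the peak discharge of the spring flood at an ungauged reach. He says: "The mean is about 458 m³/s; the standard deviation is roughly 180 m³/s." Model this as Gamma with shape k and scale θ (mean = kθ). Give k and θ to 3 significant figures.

k ≈ 6.47, θ ≈ 70.7

For Gamma(k, scale θ): mean = kθ, variance = kθ², so CV = 1/√k.
CV = SD/mean = 180/458 = 0.393, hence k = 1/CV² = 6.47.
Then θ = mean/k = 458/6.47 = 70.7.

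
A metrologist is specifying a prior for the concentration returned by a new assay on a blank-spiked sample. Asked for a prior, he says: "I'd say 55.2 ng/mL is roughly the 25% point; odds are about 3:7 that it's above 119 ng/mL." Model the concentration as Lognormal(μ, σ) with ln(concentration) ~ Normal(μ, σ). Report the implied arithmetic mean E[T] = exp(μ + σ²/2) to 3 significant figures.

If T ~ Lognormal(μ,σ) then ln T ~ Normal(μ,σ), so the p-quantile of ln T is μ + z_p·σ.
ln(55.2) = 4.011 and ln(119) = 4.779; z_{0.25} = -0.6745, z_{0.7} = 0.5244.
σ = (4.779 − 4.011)/(0.5244 − (-0.6745)) = 0.641.
μ = 4.011 − (-0.6745)·0.641 = 4.443.
E[T] = exp(μ + σ²/2) = exp(4.443 + 0.2053) = 104 ng/mL.

E[T] ≈ 104 ng/mL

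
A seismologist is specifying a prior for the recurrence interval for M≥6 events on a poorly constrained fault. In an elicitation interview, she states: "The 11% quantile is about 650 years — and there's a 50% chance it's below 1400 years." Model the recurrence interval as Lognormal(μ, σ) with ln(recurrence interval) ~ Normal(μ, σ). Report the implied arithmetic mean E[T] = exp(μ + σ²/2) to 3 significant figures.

E[T] ≈ 1700 years

If T ~ Lognormal(μ,σ) then ln T ~ Normal(μ,σ), so the p-quantile of ln T is μ + z_p·σ.
ln(650) = 6.477 and ln(1400) = 7.244; z_{0.11} = -1.227, z_{0.5} = 0.
σ = (7.244 − 6.477)/(0 − (-1.227)) = 0.626.
μ = 6.477 − (-1.227)·0.626 = 7.244.
E[T] = exp(μ + σ²/2) = exp(7.244 + 0.1957) = 1700 years.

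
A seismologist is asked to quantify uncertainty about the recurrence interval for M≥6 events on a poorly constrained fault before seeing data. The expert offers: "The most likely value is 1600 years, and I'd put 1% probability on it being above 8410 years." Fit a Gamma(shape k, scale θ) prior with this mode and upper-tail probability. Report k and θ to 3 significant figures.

k ≈ 2.4, θ ≈ 1140

Gamma(k,θ) with k>1 has mode (k−1)θ, so θ = 1600/(k−1).
Need P(X < 8410) = 0.99 with θ tied to k this way. Start at k = 2, θ = 1600: P(X<8410) ≈ 0.967.
Too low — raise k to concentrate. Iterating converges to k ≈ 2.4.
Then θ = 1600/(2.4−1) ≈ 1140.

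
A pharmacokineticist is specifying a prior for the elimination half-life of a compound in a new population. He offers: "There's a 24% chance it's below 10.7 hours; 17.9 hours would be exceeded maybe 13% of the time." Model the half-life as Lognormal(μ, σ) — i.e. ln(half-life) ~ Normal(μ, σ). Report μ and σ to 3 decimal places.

If T ~ Lognormal(μ,σ) then ln T ~ Normal(μ,σ), so the p-quantile of ln T is μ + z_p·σ.
ln(10.7) = 2.37 and ln(17.9) = 2.885; z_{0.24} = -0.7063, z_{0.87} = 1.126.
σ = (2.885 − 2.37)/(1.126 − (-0.7063)) = 0.281.
μ = 2.37 − (-0.7063)·0.281 = 2.569.

μ ≈ 2.569, σ ≈ 0.281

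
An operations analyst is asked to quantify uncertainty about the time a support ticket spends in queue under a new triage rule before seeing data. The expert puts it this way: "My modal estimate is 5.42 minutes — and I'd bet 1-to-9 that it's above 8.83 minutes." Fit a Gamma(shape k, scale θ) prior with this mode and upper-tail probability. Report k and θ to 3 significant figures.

k ≈ 8.91, θ ≈ 0.686

Gamma(k,θ) with k>1 has mode (k−1)θ, so θ = 5.42/(k−1).
Need P(X < 8.83) = 0.9 with θ tied to k this way. Start at k = 2, θ = 5.42: P(X<8.83) ≈ 0.484.
Too low — raise k to concentrate. Iterating converges to k ≈ 8.91.
Then θ = 5.42/(8.91−1) ≈ 0.686.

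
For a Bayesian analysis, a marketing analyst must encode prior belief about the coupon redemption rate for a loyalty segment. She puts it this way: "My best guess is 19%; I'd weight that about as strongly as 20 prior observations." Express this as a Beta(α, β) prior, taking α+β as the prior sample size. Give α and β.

α = 3.8, β = 16.2

Under the effective-sample-size interpretation, Beta(α, β) has prior mean α/(α+β) and prior sample size α+β.
So α+β = 20 and α/(α+β) = 0.19, giving α = 0.19·20 = 3.8 and β = 20 − 3.8 = 16.2.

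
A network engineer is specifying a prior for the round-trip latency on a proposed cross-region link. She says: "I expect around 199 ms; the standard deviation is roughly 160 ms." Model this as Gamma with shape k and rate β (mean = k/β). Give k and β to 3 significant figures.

k ≈ 1.55, β ≈ 0.00777

For Gamma(k, rate β): mean = k/β, variance = k/β², so CV = 1/√k.
CV = SD/mean = 160/199 = 0.804, hence k = 1/CV² = 1.55.
Then β = k/mean = 1.55/199 = 0.00777.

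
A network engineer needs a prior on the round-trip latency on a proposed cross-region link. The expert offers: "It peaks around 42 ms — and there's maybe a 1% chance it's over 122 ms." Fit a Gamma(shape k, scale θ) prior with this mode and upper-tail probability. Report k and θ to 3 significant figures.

k ≈ 4.99, θ ≈ 10.5

Gamma(k,θ) with k>1 has mode (k−1)θ, so θ = 42/(k−1).
Need P(X < 122) = 0.99 with θ tied to k this way. Start at k = 2, θ = 42: P(X<122) ≈ 0.786.
Too low — raise k to concentrate. Iterating converges to k ≈ 4.99.
Then θ = 42/(4.99−1) ≈ 10.5.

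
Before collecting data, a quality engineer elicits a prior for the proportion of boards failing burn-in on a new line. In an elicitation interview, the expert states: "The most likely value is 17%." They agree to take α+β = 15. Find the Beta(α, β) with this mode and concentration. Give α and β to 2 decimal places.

α = 3.21, β = 11.79

For α,β > 1 the Beta mode is (α−1)/(α+β−2). With α+β = 15, the mode is (α−1)/13.
Set (α−1)/13 = 0.17 → α = 1 + 0.17·13 = 3.21.
β = 15 − α = 11.79.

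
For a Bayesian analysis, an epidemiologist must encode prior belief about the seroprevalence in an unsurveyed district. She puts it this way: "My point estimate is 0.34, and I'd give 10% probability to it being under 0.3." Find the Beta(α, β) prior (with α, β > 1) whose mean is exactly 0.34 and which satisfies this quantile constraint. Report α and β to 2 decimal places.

With mean 0.34 fixed, write α = 0.34s, β = 0.66s where s = α+β.
Need P(θ < 0.3) = 0.1 under Beta(0.34s, 0.66s). Normal approximation: (q−m)/√(m(1−m)/s) ≈ z_{0.1} = -1.28, so s ≈ 0.34·0.66·(-1.28)²/(0.3−0.34)² = 230.3.
At s = 230.3: P(θ<0.3) ≈ 0.098. Adjusting to match 0.1 gives s ≈ 226.42.
So α = 0.34·226.42 ≈ 76.98, β = 0.66·226.42 ≈ 149.43.

α ≈ 76.98, β ≈ 149.43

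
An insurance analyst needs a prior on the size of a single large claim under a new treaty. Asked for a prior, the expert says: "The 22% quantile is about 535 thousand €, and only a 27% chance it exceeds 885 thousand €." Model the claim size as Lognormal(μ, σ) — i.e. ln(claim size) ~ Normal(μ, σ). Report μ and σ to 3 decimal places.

If T ~ Lognormal(μ,σ) then ln T ~ Normal(μ,σ), so the p-quantile of ln T is μ + z_p·σ.
ln(535) = 6.282 and ln(885) = 6.786; z_{0.22} = -0.7722, z_{0.73} = 0.6128.
σ = (6.786 − 6.282)/(0.6128 − (-0.7722)) = 0.363.
μ = 6.282 − (-0.7722)·0.363 = 6.563.

μ ≈ 6.563, σ ≈ 0.363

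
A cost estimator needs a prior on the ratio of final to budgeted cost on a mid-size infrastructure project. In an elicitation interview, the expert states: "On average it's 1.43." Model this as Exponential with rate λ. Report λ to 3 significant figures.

λ ≈ 0.699

Exponential mean = 1/λ, so λ = 1/1.43 = 0.699.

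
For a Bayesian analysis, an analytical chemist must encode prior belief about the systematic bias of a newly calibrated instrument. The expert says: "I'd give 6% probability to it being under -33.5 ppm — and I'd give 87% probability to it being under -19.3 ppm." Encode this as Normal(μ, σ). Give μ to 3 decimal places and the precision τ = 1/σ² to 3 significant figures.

For Normal(μ,σ), the p-quantile is μ + z_p·σ. Here z_{0.06} = -1.555, z_{0.87} = 1.126.
So -33.5 = μ − 1.555σ and -19.3 = μ + 1.126σ.
Subtracting: σ = (-19.3 − -33.5)/(1.126 − (-1.555)) = 5.296.
Then μ = -33.5 − (-1.555)·5.296 = -25.266.
Precision τ = 1/σ² = 1/5.296² = 0.0357.

μ = -25.266, τ = 0.0357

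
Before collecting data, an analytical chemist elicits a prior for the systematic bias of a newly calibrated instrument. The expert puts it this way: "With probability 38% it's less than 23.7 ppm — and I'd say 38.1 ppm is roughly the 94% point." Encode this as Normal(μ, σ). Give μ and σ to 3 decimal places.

μ = 26.065, σ = 7.741

The p-quantile of Normal(μ,σ) is μ + z_p·σ, with z_{0.38} = -0.3055 and z_{0.94} = 1.555.
Eliminate σ: μ = (z₂·x₁ − z₁·x₂)/(z₂ − z₁) = (1.555·23.7 − (-0.3055)·38.1)/1.86 = 26.065.
Then σ = (x₂ − x₁)/(z₂ − z₁) = (38.1 − 23.7)/1.86 = 7.741.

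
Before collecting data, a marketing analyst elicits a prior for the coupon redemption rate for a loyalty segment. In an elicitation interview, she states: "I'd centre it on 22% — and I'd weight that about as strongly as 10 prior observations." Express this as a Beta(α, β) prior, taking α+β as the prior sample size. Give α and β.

α = 2.2, β = 7.8

Under the effective-sample-size interpretation, Beta(α, β) has prior mean α/(α+β) and prior sample size α+β.
So α+β = 10 and α/(α+β) = 0.22, giving α = 0.22·10 = 2.2 and β = 10 − 2.2 = 7.8.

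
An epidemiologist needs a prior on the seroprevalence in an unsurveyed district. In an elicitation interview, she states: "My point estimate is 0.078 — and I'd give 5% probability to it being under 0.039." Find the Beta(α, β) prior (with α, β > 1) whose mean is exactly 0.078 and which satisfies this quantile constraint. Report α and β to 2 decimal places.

α ≈ 7.62, β ≈ 90.03

With mean 0.078 fixed, write α = 0.078s, β = 0.922s where s = α+β.
Need P(θ < 0.039) = 0.05 under Beta(0.078s, 0.922s). Normal approximation: (q−m)/√(m(1−m)/s) ≈ z_{0.05} = -1.64, so s ≈ 0.078·0.922·(-1.64)²/(0.039−0.078)² = 127.9.
At s = 127.9: P(θ<0.039) ≈ 0.028. Adjusting to match 0.05 gives s ≈ 97.65.
So α = 0.078·97.65 ≈ 7.62, β = 0.922·97.65 ≈ 90.03.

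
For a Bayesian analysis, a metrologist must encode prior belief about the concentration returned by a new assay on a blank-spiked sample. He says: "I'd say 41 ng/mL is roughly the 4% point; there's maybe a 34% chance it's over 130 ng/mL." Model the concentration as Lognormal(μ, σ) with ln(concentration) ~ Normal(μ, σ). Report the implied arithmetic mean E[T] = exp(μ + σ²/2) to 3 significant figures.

If T ~ Lognormal(μ,σ) then ln T ~ Normal(μ,σ), so the p-quantile of ln T is μ + z_p·σ.
ln(41) = 3.714 and ln(130) = 4.868; z_{0.04} = -1.751, z_{0.66} = 0.4125.
σ = (4.868 − 3.714)/(0.4125 − (-1.751)) = 0.533.
μ = 3.714 − (-1.751)·0.533 = 4.648.
E[T] = exp(μ + σ²/2) = exp(4.648 + 0.1423) = 120 ng/mL.

E[T] ≈ 120 ng/mL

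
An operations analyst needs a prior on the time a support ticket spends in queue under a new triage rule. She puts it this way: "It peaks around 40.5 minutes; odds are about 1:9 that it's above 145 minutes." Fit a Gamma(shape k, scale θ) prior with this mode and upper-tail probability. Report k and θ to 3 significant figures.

k ≈ 2.15, θ ≈ 35.3

Gamma(k,θ) with k>1 has mode (k−1)θ, so θ = 40.5/(k−1).
Need P(X < 145) = 0.9 with θ tied to k this way. Start at k = 2, θ = 40.5: P(X<145) ≈ 0.872.
Too low — raise k to concentrate. Iterating converges to k ≈ 2.15.
Then θ = 40.5/(2.15−1) ≈ 35.3.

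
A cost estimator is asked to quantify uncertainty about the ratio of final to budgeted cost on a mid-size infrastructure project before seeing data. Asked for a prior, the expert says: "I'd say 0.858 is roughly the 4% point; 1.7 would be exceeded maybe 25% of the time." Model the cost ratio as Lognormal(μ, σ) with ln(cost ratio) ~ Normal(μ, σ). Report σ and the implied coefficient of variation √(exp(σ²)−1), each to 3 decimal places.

σ ≈ 0.282, CV ≈ 0.288

If T ~ Lognormal(μ,σ) then ln T ~ Normal(μ,σ), so the p-quantile of ln T is μ + z_p·σ.
ln(0.858) = -0.1532 and ln(1.7) = 0.5306; z_{0.04} = -1.751, z_{0.75} = 0.6745.
σ = (0.5306 − -0.1532)/(0.6745 − (-1.751)) = 0.282.
μ = -0.1532 − (-1.751)·0.282 = 0.340.
CV = √(exp(σ²)−1) = √(exp(0.0795)−1) = 0.288.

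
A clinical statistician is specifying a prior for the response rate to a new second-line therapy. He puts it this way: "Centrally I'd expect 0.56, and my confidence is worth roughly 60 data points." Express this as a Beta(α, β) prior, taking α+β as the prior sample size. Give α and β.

α = 33.6, β = 26.4

Under the effective-sample-size interpretation, Beta(α, β) has prior mean α/(α+β) and prior sample size α+β.
So α+β = 60 and α/(α+β) = 0.56, giving α = 0.56·60 = 33.6 and β = 60 − 33.6 = 26.4.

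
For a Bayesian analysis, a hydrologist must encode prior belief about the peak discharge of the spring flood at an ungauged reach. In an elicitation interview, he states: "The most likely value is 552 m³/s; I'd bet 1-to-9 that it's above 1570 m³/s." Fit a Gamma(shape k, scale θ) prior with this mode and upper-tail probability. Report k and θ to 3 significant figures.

k ≈ 2.75, θ ≈ 316

Gamma(k,θ) with k>1 has mode (k−1)θ, so θ = 552/(k−1).
Need P(X < 1570) = 0.9 with θ tied to k this way. Start at k = 2, θ = 552: P(X<1570) ≈ 0.776.
Too low — raise k to concentrate. Iterating converges to k ≈ 2.75.
Then θ = 552/(2.75−1) ≈ 316.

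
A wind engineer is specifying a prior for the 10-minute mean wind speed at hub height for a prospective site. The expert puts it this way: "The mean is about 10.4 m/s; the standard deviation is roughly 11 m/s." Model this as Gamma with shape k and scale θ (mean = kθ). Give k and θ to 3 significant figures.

For Gamma(k, scale θ): mean = kθ, variance = kθ², so CV = 1/√k.
CV = SD/mean = 11/10.4 = 1.058, hence k = 1/CV² = 0.894.
Then θ = mean/k = 10.4/0.894 = 11.6.

k ≈ 0.894, θ ≈ 11.6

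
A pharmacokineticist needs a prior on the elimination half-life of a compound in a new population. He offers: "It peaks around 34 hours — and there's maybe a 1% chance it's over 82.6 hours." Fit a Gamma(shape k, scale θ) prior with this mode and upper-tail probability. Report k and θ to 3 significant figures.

k ≈ 6.99, θ ≈ 5.67

Gamma(k,θ) with k>1 has mode (k−1)θ, so θ = 34/(k−1).
Need P(X < 82.6) = 0.99 with θ tied to k this way. Start at k = 2, θ = 34: P(X<82.6) ≈ 0.698.
Too low — raise k to concentrate. Iterating converges to k ≈ 6.99.
Then θ = 34/(6.99−1) ≈ 5.67.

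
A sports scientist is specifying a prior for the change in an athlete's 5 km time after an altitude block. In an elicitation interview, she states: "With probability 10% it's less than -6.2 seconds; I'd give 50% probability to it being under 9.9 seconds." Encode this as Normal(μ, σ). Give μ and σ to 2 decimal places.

The p-quantile of Normal(μ,σ) is μ + z_p·σ, with z_{0.1} = -1.282 and z_{0.5} = 0.
Eliminate σ: μ = (z₂·x₁ − z₁·x₂)/(z₂ − z₁) = (0·-6.2 − (-1.282)·9.9)/1.282 = 9.90.
Then σ = (x₂ − x₁)/(z₂ − z₁) = (9.9 − -6.2)/1.282 = 12.56.

μ = 9.90, σ = 12.56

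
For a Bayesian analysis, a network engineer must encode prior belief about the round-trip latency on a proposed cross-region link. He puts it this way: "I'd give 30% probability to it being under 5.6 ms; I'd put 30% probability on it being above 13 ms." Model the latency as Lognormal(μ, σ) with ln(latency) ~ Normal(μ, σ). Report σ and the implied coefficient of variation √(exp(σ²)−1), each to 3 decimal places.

σ ≈ 0.803, CV ≈ 0.952

If T ~ Lognormal(μ,σ) then ln T ~ Normal(μ,σ), so the p-quantile of ln T is μ + z_p·σ.
ln(5.6) = 1.723 and ln(13) = 2.565; z_{0.3} = -0.5244, z_{0.7} = 0.5244.
σ = (2.565 − 1.723)/(0.5244 − (-0.5244)) = 0.803.
μ = 1.723 − (-0.5244)·0.803 = 2.144.
CV = √(exp(σ²)−1) = √(exp(0.6448)−1) = 0.952.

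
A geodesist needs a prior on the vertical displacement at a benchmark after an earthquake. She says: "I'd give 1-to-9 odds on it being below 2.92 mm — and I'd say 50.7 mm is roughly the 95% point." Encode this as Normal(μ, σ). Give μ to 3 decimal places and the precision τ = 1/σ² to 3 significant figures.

μ = 23.844, τ = 0.00375

The p-quantile of Normal(μ,σ) is μ + z_p·σ, with z_{0.1} = -1.282 and z_{0.95} = 1.645.
Eliminate σ: μ = (z₂·x₁ − z₁·x₂)/(z₂ − z₁) = (1.645·2.92 − (-1.282)·50.7)/2.926 = 23.844.
Then σ = (x₂ − x₁)/(z₂ − z₁) = (50.7 − 2.92)/2.926 = 16.327.
Precision τ = 1/σ² = 1/16.33² = 0.00375.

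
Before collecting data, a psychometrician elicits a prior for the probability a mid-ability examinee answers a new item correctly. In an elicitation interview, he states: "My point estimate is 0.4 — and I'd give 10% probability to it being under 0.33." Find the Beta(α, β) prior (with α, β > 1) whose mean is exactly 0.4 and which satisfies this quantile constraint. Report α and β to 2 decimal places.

α ≈ 31.52, β ≈ 47.29

With mean 0.4 fixed, write α = 0.4s, β = 0.6s where s = α+β.
Need P(θ < 0.33) = 0.1 under Beta(0.4s, 0.6s). Normal approximation: (q−m)/√(m(1−m)/s) ≈ z_{0.1} = -1.28, so s ≈ 0.4·0.6·(-1.28)²/(0.33−0.4)² = 80.4.
At s = 80.4: P(θ<0.33) ≈ 0.098. Adjusting to match 0.1 gives s ≈ 78.81.
So α = 0.4·78.81 ≈ 31.52, β = 0.6·78.81 ≈ 47.29.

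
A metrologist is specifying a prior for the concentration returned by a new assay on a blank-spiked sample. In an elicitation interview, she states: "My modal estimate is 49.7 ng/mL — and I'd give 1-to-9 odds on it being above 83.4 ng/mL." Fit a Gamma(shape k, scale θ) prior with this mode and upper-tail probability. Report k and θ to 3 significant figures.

k ≈ 8.05, θ ≈ 7.05

Gamma(k,θ) with k>1 has mode (k−1)θ, so θ = 49.7/(k−1).
Need P(X < 83.4) = 0.9 with θ tied to k this way. Start at k = 2, θ = 49.7: P(X<83.4) ≈ 0.500.
Too low — raise k to concentrate. Iterating converges to k ≈ 8.05.
Then θ = 49.7/(8.05−1) ≈ 7.05.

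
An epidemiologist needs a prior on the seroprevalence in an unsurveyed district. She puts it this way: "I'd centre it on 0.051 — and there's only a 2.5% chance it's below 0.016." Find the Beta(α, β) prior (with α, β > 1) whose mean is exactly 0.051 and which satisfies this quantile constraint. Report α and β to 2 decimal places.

With mean 0.051 fixed, write α = 0.051s, β = 0.949s where s = α+β.
Need P(θ < 0.016) = 0.025 under Beta(0.051s, 0.949s). Normal approximation: (q−m)/√(m(1−m)/s) ≈ z_{0.025} = -1.96, so s ≈ 0.051·0.949·(-1.96)²/(0.016−0.051)² = 151.8.
At s = 151.8: P(θ<0.016) ≈ 0.004. Adjusting to match 0.025 gives s ≈ 90.67.
So α = 0.051·90.67 ≈ 4.62, β = 0.949·90.67 ≈ 86.04.

α ≈ 4.62, β ≈ 86.04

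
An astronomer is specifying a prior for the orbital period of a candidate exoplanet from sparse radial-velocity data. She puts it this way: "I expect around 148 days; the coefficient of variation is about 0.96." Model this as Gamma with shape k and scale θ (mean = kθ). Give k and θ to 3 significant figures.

For Gamma(k, scale θ): mean = kθ, variance = kθ², so CV = 1/√k.
CV = 0.96, hence k = 1/CV² = 1.09.
Then θ = mean/k = 148/1.09 = 136.

k ≈ 1.09, θ ≈ 136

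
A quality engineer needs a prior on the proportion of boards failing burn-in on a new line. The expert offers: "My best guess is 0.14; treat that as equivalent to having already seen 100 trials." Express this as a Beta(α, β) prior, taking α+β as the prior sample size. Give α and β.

α = 14, β = 86

Under the effective-sample-size interpretation, Beta(α, β) has prior mean α/(α+β) and prior sample size α+β.
So α+β = 100 and α/(α+β) = 0.14, giving α = 0.14·100 = 14 and β = 100 − 14 = 86.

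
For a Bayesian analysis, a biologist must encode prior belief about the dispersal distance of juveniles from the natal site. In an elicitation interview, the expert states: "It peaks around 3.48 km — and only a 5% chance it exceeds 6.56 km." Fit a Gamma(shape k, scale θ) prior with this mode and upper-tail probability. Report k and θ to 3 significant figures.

k ≈ 7.92, θ ≈ 0.503

Gamma(k,θ) with k>1 has mode (k−1)θ, so θ = 3.48/(k−1).
Need P(X < 6.56) = 0.95 with θ tied to k this way. Start at k = 2, θ = 3.48: P(X<6.56) ≈ 0.562.
Too low — raise k to concentrate. Iterating converges to k ≈ 7.92.
Then θ = 3.48/(7.92−1) ≈ 0.503.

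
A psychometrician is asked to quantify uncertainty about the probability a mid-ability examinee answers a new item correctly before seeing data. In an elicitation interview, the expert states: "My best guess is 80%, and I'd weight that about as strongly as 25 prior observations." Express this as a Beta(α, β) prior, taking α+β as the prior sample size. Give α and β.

α = 20, β = 5

Under the effective-sample-size interpretation, Beta(α, β) has prior mean α/(α+β) and prior sample size α+β.
So α+β = 25 and α/(α+β) = 0.8, giving α = 0.8·25 = 20 and β = 25 − 20 = 5.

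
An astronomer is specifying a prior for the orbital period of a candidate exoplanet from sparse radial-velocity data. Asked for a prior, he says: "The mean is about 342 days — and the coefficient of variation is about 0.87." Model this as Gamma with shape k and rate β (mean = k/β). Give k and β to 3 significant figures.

For Gamma(k, rate β): mean = k/β, variance = k/β², so CV = 1/√k.
CV = 0.87, hence k = 1/CV² = 1.32.
Then β = k/mean = 1.32/342 = 0.00386.

k ≈ 1.32, β ≈ 0.00386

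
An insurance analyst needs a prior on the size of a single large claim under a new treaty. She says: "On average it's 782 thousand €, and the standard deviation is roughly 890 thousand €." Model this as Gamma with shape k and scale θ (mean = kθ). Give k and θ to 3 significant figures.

For Gamma(k, scale θ): mean = kθ, variance = kθ², so CV = 1/√k.
CV = SD/mean = 890/782 = 1.138, hence k = 1/CV² = 0.772.
Then θ = mean/k = 782/0.772 = 1010.

k ≈ 0.772, θ ≈ 1010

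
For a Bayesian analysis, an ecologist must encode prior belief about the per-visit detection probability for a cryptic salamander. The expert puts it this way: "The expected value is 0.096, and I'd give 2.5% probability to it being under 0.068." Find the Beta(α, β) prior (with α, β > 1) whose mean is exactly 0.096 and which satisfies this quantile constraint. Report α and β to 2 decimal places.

α ≈ 35.08, β ≈ 330.35

With mean 0.096 fixed, write α = 0.096s, β = 0.904s where s = α+β.
Need P(θ < 0.068) = 0.025 under Beta(0.096s, 0.904s). Normal approximation: (q−m)/√(m(1−m)/s) ≈ z_{0.025} = -1.96, so s ≈ 0.096·0.904·(-1.96)²/(0.068−0.096)² = 425.2.
At s = 425.2: P(θ<0.068) ≈ 0.017. Adjusting to match 0.025 gives s ≈ 365.43.
So α = 0.096·365.43 ≈ 35.08, β = 0.904·365.43 ≈ 330.35.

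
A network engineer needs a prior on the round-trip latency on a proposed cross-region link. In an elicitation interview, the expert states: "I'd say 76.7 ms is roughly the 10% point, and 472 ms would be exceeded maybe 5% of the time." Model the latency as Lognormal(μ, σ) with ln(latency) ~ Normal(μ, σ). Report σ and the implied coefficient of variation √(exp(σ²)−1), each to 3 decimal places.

If T ~ Lognormal(μ,σ) then ln T ~ Normal(μ,σ), so the p-quantile of ln T is μ + z_p·σ.
ln(76.7) = 4.34 and ln(472) = 6.157; z_{0.1} = -1.282, z_{0.95} = 1.645.
σ = (6.157 − 4.34)/(1.645 − (-1.282)) = 0.621.
μ = 4.34 − (-1.282)·0.621 = 5.136.
CV = √(exp(σ²)−1) = √(exp(0.3855)−1) = 0.686.

σ ≈ 0.621, CV ≈ 0.686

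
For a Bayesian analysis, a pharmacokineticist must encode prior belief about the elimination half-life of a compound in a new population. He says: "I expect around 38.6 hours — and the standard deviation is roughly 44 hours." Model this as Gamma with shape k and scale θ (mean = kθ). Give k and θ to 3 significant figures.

For Gamma(k, scale θ): mean = kθ, variance = kθ², so CV = 1/√k.
CV = SD/mean = 44/38.6 = 1.14, hence k = 1/CV² = 0.77.
Then θ = mean/k = 38.6/0.77 = 50.2.

k ≈ 0.77, θ ≈ 50.2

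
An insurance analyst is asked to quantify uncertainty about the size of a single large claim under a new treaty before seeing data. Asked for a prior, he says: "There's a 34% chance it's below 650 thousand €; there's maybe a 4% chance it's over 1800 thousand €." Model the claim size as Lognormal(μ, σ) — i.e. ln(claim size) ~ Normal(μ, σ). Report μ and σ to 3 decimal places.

If T ~ Lognormal(μ,σ) then ln T ~ Normal(μ,σ), so the p-quantile of ln T is μ + z_p·σ.
ln(650) = 6.477 and ln(1800) = 7.496; z_{0.34} = -0.4125, z_{0.96} = 1.751.
σ = (7.496 − 6.477)/(1.751 − (-0.4125)) = 0.471.
μ = 6.477 − (-0.4125)·0.471 = 6.671.

μ ≈ 6.671, σ ≈ 0.471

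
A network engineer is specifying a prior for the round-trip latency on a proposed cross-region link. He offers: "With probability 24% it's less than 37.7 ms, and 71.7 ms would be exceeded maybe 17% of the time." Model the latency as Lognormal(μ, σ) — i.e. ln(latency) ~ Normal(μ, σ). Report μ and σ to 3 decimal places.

If T ~ Lognormal(μ,σ) then ln T ~ Normal(μ,σ), so the p-quantile of ln T is μ + z_p·σ.
ln(37.7) = 3.63 and ln(71.7) = 4.272; z_{0.24} = -0.7063, z_{0.83} = 0.9542.
σ = (4.272 − 3.63)/(0.9542 − (-0.7063)) = 0.387.
μ = 3.63 − (-0.7063)·0.387 = 3.903.

μ ≈ 3.903, σ ≈ 0.387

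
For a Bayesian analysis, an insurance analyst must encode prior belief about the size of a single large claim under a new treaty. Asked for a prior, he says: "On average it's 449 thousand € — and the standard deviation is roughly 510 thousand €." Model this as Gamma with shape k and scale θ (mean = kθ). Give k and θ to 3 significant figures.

k ≈ 0.775, θ ≈ 579

For Gamma(k, scale θ): mean = kθ, variance = kθ², so CV = 1/√k.
CV = SD/mean = 510/449 = 1.136, hence k = 1/CV² = 0.775.
Then θ = mean/k = 449/0.775 = 579.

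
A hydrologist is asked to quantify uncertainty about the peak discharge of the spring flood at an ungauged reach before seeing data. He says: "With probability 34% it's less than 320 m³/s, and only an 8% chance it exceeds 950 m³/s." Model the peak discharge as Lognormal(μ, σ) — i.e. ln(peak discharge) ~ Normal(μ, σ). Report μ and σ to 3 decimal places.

μ ≈ 6.015, σ ≈ 0.599

If T ~ Lognormal(μ,σ) then ln T ~ Normal(μ,σ), so the p-quantile of ln T is μ + z_p·σ.
ln(320) = 5.768 and ln(950) = 6.856; z_{0.34} = -0.4125, z_{0.92} = 1.405.
σ = (6.856 − 5.768)/(1.405 − (-0.4125)) = 0.599.
μ = 5.768 − (-0.4125)·0.599 = 6.015.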